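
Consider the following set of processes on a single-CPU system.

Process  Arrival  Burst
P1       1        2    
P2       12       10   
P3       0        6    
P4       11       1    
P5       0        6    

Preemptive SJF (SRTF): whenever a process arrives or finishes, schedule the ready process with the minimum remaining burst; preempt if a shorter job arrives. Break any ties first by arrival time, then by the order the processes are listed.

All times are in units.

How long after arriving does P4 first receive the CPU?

Schedule: | P3 0-1 | P1 1-3 | P3 3-8 | P5 8-11 | P4 11-12 | P5 12-15 | P2 15-25 |
Completion: P1=3  P2=25  P3=8  P4=12  P5=15
Response(P4) = first start − arrival = 11 − 11 = 0

0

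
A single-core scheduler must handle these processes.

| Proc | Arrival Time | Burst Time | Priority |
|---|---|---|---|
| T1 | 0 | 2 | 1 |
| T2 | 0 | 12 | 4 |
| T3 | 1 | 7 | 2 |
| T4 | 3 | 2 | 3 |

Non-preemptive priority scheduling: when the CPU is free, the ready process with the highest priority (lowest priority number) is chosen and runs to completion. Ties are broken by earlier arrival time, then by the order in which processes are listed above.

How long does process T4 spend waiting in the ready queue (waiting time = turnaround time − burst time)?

Timeline: | T1 0-2 | T3 2-9 | T4 9-11 | T2 11-23 |
Completion: T1=2  T2=23  T3=9  T4=11
Turnaround (C−A): T1=2  T2=23  T3=8  T4=8
Waiting(T4) = turnaround − burst = 8 − 2 = 6

6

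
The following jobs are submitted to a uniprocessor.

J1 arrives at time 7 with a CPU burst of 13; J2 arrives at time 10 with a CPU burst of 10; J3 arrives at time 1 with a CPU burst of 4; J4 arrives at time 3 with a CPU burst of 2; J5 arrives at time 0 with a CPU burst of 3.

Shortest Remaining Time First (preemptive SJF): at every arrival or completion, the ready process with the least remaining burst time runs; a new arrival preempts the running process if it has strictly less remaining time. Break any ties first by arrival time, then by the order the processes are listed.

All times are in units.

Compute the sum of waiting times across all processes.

16

Schedule: | J5 0-3 | J4 3-5 | J3 5-9 | J1 9-10 | J2 10-20 | J1 20-32 |
Completion: J1=32  J2=20  J3=9  J4=5  J5=3
Turnaround (C−A): J1=25  J2=10  J3=8  J4=2  J5=3
Waiting = turnaround − burst: J1=12, J2=0, J3=4, J4=0, J5=0
Total waiting = 12 + 0 + 4 + 0 + 0 = 16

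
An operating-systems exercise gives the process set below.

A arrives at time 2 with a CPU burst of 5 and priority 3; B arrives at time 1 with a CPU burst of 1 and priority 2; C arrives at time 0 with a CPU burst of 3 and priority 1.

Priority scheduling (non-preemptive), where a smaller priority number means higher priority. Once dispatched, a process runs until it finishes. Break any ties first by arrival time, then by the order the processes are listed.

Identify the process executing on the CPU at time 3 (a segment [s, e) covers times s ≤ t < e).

B

Schedule: | C 0-3 | B 3-4 | A 4-9 |
Completion: A=9  B=4  C=3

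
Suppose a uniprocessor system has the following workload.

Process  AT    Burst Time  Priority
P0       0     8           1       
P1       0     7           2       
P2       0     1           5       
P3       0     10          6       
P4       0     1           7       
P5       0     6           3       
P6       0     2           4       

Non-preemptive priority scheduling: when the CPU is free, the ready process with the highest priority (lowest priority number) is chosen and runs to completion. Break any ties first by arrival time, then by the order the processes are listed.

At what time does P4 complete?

35

Schedule: | P0 0-8 | P1 8-15 | P5 15-21 | P6 21-23 | P2 23-24 | P3 24-34 | P4 34-35 |
Completion: P0=8  P1=15  P2=24  P3=34  P4=35  P5=21  P6=23
Turnaround (C−A): P0=8  P1=15  P2=24  P3=34  P4=35  P5=21  P6=23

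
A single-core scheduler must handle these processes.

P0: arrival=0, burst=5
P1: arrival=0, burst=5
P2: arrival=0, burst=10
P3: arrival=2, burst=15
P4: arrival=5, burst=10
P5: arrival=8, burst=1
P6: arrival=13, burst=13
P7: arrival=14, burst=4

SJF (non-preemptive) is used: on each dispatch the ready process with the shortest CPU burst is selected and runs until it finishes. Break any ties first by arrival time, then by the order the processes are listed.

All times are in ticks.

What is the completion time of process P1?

10

Schedule: | P0 0-5 | P1 5-10 | P5 10-11 | P2 11-21 | P7 21-25 | P4 25-35 | P6 35-48 | P3 48-63 |
Completion: P0=5  P1=10  P2=21  P3=63  P4=35  P5=11  P6=48  P7=25
Turnaround (C−A): P0=5  P1=10  P2=21  P3=61  P4=30  P5=3  P6=35  P7=11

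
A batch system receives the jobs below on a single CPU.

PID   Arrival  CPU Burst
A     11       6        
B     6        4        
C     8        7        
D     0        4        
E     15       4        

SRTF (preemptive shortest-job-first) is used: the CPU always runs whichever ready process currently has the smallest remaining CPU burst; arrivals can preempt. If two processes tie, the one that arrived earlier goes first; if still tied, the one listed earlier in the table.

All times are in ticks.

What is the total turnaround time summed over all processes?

Schedule: | D 0-4 | idle 4-6 | B 6-10 | C 10-17 | E 17-21 | A 21-27 |
Completion: A=27  B=10  C=17  D=4  E=21
Turnaround = completion − arrival: A=16, B=4, C=9, D=4, E=6
Total turnaround = 16 + 4 + 9 + 4 + 6 = 39

39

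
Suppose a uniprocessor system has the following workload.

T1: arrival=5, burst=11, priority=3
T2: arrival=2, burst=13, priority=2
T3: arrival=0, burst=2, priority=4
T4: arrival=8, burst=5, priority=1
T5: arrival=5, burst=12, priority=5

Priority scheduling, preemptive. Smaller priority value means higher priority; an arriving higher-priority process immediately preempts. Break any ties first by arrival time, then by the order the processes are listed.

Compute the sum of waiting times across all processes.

46

Schedule: | T3 0-2 | T2 2-8 | T4 8-13 | T2 13-20 | T1 20-31 | T5 31-43 |
Completion: T1=31  T2=20  T3=2  T4=13  T5=43
Waiting = turnaround − burst: T1=15, T2=5, T3=0, T4=0, T5=26
Total waiting = 15 + 5 + 0 + 0 + 26 = 46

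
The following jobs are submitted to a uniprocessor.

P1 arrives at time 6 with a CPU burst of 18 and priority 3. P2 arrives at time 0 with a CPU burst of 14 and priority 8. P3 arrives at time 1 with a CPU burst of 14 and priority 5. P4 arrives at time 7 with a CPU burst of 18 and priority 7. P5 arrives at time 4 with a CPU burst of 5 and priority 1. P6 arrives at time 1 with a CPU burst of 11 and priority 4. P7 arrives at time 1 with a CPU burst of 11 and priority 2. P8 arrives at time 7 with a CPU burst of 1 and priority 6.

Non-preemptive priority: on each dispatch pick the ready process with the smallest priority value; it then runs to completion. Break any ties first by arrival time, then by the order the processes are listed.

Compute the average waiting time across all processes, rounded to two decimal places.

Schedule: | P2 0-14 | P5 14-19 | P7 19-30 | P1 30-48 | P6 48-59 | P3 59-73 | P8 73-74 | P4 74-92 |
Completion: P1=48  P2=14  P3=73  P4=92  P5=19  P6=59  P7=30  P8=74
Waiting times: P1=24, P2=0, P3=58, P4=67, P5=10, P6=47, P7=18, P8=66
Average waiting = (24+0+58+67+10+47+18+66) / 8 = 290/8 = 36.25

36.25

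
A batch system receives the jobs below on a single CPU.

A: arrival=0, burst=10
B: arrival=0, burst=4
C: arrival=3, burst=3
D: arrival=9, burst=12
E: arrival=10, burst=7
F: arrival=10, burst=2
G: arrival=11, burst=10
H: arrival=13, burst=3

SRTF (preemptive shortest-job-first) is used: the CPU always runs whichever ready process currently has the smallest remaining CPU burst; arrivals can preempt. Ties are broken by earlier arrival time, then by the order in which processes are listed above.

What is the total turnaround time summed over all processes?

Schedule: | B 0-4 | C 4-7 | A 7-10 | F 10-12 | A 12-13 | H 13-16 | A 16-22 | E 22-29 | G 29-39 | D 39-51 |
Completion: A=22  B=4  C=7  D=51  E=29  F=12  G=39  H=16
Turnaround = completion − arrival: A=22, B=4, C=4, D=42, E=19, F=2, G=28, H=3
Total turnaround = 22 + 4 + 4 + 42 + 19 + 2 + 28 + 3 = 124

124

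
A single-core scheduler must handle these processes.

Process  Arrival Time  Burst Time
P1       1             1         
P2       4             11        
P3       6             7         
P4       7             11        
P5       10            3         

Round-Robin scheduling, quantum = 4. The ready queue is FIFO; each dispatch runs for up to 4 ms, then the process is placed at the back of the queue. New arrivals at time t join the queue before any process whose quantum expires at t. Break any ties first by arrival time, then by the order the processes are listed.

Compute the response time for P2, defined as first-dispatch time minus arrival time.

Gantt: | idle 0-1 | P1 1-2 | idle 2-4 | P2 4-8 | P3 8-12 | P4 12-16 | P2 16-20 | P5 20-23 | P3 23-26 | P4 26-30 | P2 30-33 | P4 33-36 |
Completion: P1=2  P2=33  P3=26  P4=36  P5=23
Response(P2) = first start − arrival = 4 − 4 = 0

0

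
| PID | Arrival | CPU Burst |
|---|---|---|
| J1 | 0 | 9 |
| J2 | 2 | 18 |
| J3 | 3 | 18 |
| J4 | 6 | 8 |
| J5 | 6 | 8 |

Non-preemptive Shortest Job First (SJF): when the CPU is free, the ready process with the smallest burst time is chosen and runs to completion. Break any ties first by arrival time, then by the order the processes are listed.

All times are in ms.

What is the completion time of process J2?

Schedule: | J1 0-9 | J4 9-17 | J5 17-25 | J2 25-43 | J3 43-61 |
Completion: J1=9  J2=43  J3=61  J4=17  J5=25

43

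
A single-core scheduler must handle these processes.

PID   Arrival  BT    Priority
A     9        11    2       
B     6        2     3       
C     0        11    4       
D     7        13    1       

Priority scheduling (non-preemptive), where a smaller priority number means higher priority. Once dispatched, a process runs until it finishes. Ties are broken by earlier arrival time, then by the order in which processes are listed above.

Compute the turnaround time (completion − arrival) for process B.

Timeline: | C 0-11 | D 11-24 | A 24-35 | B 35-37 |
Completion: A=35  B=37  C=11  D=24
Turnaround(B) = completion − arrival = 37 − 6 = 31

31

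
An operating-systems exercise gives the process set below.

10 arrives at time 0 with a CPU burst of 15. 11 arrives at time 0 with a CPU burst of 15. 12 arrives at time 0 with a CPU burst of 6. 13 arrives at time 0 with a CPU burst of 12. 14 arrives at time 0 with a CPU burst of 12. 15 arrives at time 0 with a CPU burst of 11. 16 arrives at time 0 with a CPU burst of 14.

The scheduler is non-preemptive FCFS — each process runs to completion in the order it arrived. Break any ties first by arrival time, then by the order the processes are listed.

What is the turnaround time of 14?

Schedule: | 10 0-15 | 11 15-30 | 12 30-36 | 13 36-48 | 14 48-60 | 15 60-71 | 16 71-85 |
Completion: 10=15  11=30  12=36  13=48  14=60  15=71  16=85
Turnaround (C−A): 10=15  11=30  12=36  13=48  14=60  15=71  16=85
Turnaround(14) = completion − arrival = 60 − 0 = 60

60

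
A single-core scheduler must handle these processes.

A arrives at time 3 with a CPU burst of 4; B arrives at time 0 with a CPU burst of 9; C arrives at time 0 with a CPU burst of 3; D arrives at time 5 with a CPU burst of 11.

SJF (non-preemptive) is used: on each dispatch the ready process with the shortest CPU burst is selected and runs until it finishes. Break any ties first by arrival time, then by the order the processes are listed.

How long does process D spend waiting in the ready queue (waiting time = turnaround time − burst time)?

11

Gantt: | C 0-3 | A 3-7 | B 7-16 | D 16-27 |
Completion: A=7  B=16  C=3  D=27
Turnaround (C−A): A=4  B=16  C=3  D=22
Waiting(D) = turnaround − burst = 22 − 11 = 11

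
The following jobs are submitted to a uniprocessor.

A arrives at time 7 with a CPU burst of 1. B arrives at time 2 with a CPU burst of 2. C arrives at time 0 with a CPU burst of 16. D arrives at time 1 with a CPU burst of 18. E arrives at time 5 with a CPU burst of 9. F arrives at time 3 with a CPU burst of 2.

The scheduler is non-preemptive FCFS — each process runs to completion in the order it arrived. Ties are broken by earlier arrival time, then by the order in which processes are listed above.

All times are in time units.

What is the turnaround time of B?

34

Schedule: | C 0-16 | D 16-34 | B 34-36 | F 36-38 | E 38-47 | A 47-48 |
Completion: A=48  B=36  C=16  D=34  E=47  F=38
Turnaround(B) = completion − arrival = 36 − 2 = 34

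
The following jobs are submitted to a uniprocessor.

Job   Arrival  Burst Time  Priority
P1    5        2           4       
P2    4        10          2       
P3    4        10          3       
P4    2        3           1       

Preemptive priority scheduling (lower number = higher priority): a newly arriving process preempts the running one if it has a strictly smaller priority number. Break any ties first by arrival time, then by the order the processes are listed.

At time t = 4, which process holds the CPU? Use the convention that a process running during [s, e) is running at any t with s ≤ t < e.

P4

Gantt: | idle 0-2 | P4 2-5 | P2 5-15 | P3 15-25 | P1 25-27 |
Completion: P1=27  P2=15  P3=25  P4=5
Turnaround (C−A): P1=22  P2=11  P3=21  P4=3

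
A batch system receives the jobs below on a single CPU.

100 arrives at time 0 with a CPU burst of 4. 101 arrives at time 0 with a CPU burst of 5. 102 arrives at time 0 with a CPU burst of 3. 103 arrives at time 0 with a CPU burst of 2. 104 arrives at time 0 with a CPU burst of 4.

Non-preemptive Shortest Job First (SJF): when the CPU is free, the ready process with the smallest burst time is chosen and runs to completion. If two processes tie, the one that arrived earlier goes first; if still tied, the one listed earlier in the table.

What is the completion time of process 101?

Timeline: | 103 0-2 | 102 2-5 | 100 5-9 | 104 9-13 | 101 13-18 |
Completion: 100=9  101=18  102=5  103=2  104=13
Turnaround (C−A): 100=9  101=18  102=5  103=2  104=13

18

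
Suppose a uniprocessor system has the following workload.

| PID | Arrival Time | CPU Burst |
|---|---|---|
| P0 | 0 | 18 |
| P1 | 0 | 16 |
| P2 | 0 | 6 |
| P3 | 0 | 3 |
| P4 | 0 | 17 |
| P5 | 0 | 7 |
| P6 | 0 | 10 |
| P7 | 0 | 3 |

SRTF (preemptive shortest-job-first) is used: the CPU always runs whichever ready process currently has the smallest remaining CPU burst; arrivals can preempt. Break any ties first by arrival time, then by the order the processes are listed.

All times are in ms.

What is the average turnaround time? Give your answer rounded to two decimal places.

32.00

Timeline: | P3 0-3 | P7 3-6 | P2 6-12 | P5 12-19 | P6 19-29 | P1 29-45 | P4 45-62 | P0 62-80 |
Completion: P0=80  P1=45  P2=12  P3=3  P4=62  P5=19  P6=29  P7=6
Turnaround times: P0=80, P1=45, P2=12, P3=3, P4=62, P5=19, P6=29, P7=6
Average turnaround = (80+45+12+3+62+19+29+6) / 8 = 256/8 = 32.00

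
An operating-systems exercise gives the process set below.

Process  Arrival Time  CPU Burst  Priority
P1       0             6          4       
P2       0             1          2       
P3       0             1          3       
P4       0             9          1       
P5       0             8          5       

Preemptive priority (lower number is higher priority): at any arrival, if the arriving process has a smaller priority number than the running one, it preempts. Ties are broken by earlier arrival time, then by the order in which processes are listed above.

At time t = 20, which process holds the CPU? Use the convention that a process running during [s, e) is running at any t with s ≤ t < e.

Gantt: | P4 0-9 | P2 9-10 | P3 10-11 | P1 11-17 | P5 17-25 |
Completion: P1=17  P2=10  P3=11  P4=9  P5=25
Turnaround (C−A): P1=17  P2=10  P3=11  P4=9  P5=25

P5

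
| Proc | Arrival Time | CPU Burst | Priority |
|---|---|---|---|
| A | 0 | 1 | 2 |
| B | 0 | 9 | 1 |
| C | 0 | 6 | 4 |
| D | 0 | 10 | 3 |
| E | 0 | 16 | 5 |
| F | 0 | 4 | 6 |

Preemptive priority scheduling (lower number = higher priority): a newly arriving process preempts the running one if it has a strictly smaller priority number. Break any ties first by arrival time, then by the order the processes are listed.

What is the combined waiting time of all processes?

Schedule: | B 0-9 | A 9-10 | D 10-20 | C 20-26 | E 26-42 | F 42-46 |
Completion: A=10  B=9  C=26  D=20  E=42  F=46
Turnaround (C−A): A=10  B=9  C=26  D=20  E=42  F=46
Waiting = turnaround − burst: A=9, B=0, C=20, D=10, E=26, F=42
Total waiting = 9 + 0 + 20 + 10 + 26 + 42 = 107

107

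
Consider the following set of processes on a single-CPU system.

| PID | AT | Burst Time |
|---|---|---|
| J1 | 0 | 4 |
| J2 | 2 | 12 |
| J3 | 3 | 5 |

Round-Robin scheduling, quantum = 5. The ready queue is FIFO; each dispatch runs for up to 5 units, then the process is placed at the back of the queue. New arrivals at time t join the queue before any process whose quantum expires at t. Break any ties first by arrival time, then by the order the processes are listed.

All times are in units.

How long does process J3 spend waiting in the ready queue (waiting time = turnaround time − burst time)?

Schedule: | J1 0-4 | J2 4-9 | J3 9-14 | J2 14-21 |
Completion: J1=4  J2=21  J3=14
Turnaround (C−A): J1=4  J2=19  J3=11
Waiting(J3) = turnaround − burst = 11 − 5 = 6

6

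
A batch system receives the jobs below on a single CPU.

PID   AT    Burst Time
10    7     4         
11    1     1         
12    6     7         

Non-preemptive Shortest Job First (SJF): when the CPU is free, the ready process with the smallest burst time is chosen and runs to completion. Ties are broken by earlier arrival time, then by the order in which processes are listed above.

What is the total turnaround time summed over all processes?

18

Timeline: | idle 0-1 | 11 1-2 | idle 2-6 | 12 6-13 | 10 13-17 |
Completion: 10=17  11=2  12=13
Turnaround = completion − arrival: 10=10, 11=1, 12=7
Total turnaround = 10 + 1 + 7 = 18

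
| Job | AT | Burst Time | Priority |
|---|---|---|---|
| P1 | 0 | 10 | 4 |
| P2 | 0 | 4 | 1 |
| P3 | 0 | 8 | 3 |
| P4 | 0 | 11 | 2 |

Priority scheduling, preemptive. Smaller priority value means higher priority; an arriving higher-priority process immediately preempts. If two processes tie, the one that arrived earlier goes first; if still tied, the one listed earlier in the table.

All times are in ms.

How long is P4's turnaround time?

Schedule: | P2 0-4 | P4 4-15 | P3 15-23 | P1 23-33 |
Completion: P1=33  P2=4  P3=23  P4=15
Turnaround(P4) = completion − arrival = 15 − 0 = 15

15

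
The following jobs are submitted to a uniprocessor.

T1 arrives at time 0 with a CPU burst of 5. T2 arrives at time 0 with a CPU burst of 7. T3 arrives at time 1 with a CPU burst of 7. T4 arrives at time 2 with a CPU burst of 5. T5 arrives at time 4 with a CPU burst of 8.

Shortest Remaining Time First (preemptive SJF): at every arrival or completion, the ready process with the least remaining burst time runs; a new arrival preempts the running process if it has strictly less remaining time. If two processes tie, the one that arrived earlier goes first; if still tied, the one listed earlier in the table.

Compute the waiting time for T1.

0

Timeline: | T1 0-5 | T4 5-10 | T2 10-17 | T3 17-24 | T5 24-32 |
Completion: T1=5  T2=17  T3=24  T4=10  T5=32
Turnaround (C−A): T1=5  T2=17  T3=23  T4=8  T5=28
Waiting(T1) = turnaround − burst = 5 − 5 = 0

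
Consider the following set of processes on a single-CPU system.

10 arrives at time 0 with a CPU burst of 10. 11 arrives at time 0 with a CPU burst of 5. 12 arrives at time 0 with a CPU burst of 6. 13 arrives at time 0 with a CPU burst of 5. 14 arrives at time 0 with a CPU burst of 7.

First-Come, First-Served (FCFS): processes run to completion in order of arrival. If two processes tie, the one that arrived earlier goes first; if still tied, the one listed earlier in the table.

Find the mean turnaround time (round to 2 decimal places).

Gantt: | 10 0-10 | 11 10-15 | 12 15-21 | 13 21-26 | 14 26-33 |
Completion: 10=10  11=15  12=21  13=26  14=33
Turnaround (C−A): 10=10  11=15  12=21  13=26  14=33
Turnaround times: 10=10, 11=15, 12=21, 13=26, 14=33
Average turnaround = (10+15+21+26+33) / 5 = 105/5 = 21.00

21.00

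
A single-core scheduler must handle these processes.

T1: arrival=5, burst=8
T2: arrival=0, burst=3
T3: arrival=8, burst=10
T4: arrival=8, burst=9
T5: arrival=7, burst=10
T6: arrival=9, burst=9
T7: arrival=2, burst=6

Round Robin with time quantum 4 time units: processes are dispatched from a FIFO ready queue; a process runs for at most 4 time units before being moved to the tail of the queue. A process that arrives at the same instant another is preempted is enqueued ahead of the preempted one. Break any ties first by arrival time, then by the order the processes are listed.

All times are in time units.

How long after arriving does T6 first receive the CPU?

16

Timeline: | T2 0-3 | T7 3-7 | T1 7-11 | T5 11-15 | T7 15-17 | T3 17-21 | T4 21-25 | T6 25-29 | T1 29-33 | T5 33-37 | T3 37-41 | T4 41-45 | T6 45-49 | T5 49-51 | T3 51-53 | T4 53-54 | T6 54-55 |
Completion: T1=33  T2=3  T3=53  T4=54  T5=51  T6=55  T7=17
Turnaround (C−A): T1=28  T2=3  T3=45  T4=46  T5=44  T6=46  T7=15
Response(T6) = first start − arrival = 25 − 9 = 16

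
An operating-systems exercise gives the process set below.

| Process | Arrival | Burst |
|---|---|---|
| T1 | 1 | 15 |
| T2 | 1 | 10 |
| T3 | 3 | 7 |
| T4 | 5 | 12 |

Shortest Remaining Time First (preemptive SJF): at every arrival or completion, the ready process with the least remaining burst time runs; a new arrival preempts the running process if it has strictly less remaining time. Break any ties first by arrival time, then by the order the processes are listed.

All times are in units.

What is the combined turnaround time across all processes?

Gantt: | idle 0-1 | T2 1-3 | T3 3-10 | T2 10-18 | T4 18-30 | T1 30-45 |
Completion: T1=45  T2=18  T3=10  T4=30
Turnaround = completion − arrival: T1=44, T2=17, T3=7, T4=25
Total turnaround = 44 + 17 + 7 + 25 = 93

93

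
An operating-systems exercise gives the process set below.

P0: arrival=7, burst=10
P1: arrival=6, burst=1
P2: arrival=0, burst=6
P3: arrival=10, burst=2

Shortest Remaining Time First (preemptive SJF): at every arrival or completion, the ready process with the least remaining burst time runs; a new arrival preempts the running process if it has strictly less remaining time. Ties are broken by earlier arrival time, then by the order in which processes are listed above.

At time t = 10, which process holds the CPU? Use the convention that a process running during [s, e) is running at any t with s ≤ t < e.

P3

Gantt: | P2 0-6 | P1 6-7 | P0 7-10 | P3 10-12 | P0 12-19 |
Completion: P0=19  P1=7  P2=6  P3=12
Turnaround (C−A): P0=12  P1=1  P2=6  P3=2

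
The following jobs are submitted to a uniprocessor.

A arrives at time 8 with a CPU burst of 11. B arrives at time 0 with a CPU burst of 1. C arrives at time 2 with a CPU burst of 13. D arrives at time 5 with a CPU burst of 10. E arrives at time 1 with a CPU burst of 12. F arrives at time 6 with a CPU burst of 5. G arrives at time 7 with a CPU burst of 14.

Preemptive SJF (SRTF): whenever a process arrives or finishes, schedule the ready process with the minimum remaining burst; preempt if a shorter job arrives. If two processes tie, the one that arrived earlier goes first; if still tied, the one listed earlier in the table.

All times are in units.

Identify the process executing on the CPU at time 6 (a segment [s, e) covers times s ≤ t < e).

Schedule: | B 0-1 | E 1-6 | F 6-11 | E 11-18 | D 18-28 | A 28-39 | C 39-52 | G 52-66 |
Completion: A=39  B=1  C=52  D=28  E=18  F=11  G=66

F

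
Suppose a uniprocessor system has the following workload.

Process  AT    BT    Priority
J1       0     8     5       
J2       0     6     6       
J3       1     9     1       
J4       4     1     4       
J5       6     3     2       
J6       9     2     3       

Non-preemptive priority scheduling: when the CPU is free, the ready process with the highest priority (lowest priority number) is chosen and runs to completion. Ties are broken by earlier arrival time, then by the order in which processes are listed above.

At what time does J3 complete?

Schedule: | J1 0-8 | J3 8-17 | J5 17-20 | J6 20-22 | J4 22-23 | J2 23-29 |
Completion: J1=8  J2=29  J3=17  J4=23  J5=20  J6=22

17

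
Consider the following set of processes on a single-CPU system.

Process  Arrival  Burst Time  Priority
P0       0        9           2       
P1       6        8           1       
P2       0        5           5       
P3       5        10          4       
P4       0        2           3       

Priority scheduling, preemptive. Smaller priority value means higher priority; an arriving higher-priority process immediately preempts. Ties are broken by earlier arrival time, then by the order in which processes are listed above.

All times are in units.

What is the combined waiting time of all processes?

Gantt: | P0 0-6 | P1 6-14 | P0 14-17 | P4 17-19 | P3 19-29 | P2 29-34 |
Completion: P0=17  P1=14  P2=34  P3=29  P4=19
Turnaround (C−A): P0=17  P1=8  P2=34  P3=24  P4=19
Waiting = turnaround − burst: P0=8, P1=0, P2=29, P3=14, P4=17
Total waiting = 8 + 0 + 29 + 14 + 17 = 68

68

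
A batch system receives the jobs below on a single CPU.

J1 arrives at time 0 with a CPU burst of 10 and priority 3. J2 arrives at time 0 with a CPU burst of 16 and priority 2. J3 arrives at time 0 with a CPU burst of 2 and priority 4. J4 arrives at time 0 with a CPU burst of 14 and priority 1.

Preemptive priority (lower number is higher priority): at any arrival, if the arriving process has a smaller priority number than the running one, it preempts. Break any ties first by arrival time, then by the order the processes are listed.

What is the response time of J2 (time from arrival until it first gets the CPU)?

Timeline: | J4 0-14 | J2 14-30 | J1 30-40 | J3 40-42 |
Completion: J1=40  J2=30  J3=42  J4=14
Response(J2) = first start − arrival = 14 − 0 = 14

14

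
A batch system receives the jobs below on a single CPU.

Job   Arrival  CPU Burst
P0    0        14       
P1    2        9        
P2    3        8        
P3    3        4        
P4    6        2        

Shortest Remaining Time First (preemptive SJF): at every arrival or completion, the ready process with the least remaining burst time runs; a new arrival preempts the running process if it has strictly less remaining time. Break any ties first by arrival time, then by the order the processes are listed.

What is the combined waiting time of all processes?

44

Schedule: | P0 0-2 | P1 2-3 | P3 3-7 | P4 7-9 | P1 9-17 | P2 17-25 | P0 25-37 |
Completion: P0=37  P1=17  P2=25  P3=7  P4=9
Turnaround (C−A): P0=37  P1=15  P2=22  P3=4  P4=3
Waiting = turnaround − burst: P0=23, P1=6, P2=14, P3=0, P4=1
Total waiting = 23 + 6 + 14 + 0 + 1 = 44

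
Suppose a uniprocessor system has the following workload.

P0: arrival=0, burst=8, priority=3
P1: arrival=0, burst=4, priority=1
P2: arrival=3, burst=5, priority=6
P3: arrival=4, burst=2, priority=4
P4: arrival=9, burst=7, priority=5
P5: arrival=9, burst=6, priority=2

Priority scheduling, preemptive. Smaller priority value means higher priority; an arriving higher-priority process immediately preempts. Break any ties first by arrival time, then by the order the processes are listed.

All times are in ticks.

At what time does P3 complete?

Gantt: | P1 0-4 | P0 4-9 | P5 9-15 | P0 15-18 | P3 18-20 | P4 20-27 | P2 27-32 |
Completion: P0=18  P1=4  P2=32  P3=20  P4=27  P5=15

20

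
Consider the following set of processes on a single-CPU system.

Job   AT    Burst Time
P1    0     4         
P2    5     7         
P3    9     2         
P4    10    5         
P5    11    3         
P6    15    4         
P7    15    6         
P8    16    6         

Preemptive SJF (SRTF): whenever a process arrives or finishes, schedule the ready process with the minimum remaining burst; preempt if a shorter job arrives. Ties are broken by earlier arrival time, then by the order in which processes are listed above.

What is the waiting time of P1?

0

Schedule: | P1 0-4 | idle 4-5 | P2 5-9 | P3 9-11 | P2 11-14 | P5 14-17 | P6 17-21 | P4 21-26 | P7 26-32 | P8 32-38 |
Completion: P1=4  P2=14  P3=11  P4=26  P5=17  P6=21  P7=32  P8=38
Turnaround (C−A): P1=4  P2=9  P3=2  P4=16  P5=6  P6=6  P7=17  P8=22
Waiting(P1) = turnaround − burst = 4 − 4 = 0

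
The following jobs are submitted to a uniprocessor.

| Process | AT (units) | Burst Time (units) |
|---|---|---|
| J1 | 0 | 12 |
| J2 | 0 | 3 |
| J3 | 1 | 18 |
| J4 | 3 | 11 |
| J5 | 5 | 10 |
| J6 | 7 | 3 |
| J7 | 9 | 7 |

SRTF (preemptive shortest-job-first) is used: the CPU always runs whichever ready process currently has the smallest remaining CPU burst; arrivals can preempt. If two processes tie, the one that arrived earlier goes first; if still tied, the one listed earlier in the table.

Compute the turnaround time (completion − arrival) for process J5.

Timeline: | J2 0-3 | J4 3-7 | J6 7-10 | J4 10-17 | J7 17-24 | J5 24-34 | J1 34-46 | J3 46-64 |
Completion: J1=46  J2=3  J3=64  J4=17  J5=34  J6=10  J7=24
Turnaround (C−A): J1=46  J2=3  J3=63  J4=14  J5=29  J6=3  J7=15
Turnaround(J5) = completion − arrival = 34 − 5 = 29

29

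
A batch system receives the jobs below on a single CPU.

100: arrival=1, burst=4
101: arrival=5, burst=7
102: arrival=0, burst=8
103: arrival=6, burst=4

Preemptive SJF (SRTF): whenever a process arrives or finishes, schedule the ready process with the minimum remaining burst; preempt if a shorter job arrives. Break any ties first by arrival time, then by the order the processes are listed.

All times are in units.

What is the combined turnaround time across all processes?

Schedule: | 102 0-1 | 100 1-5 | 102 5-6 | 103 6-10 | 102 10-16 | 101 16-23 |
Completion: 100=5  101=23  102=16  103=10
Turnaround (C−A): 100=4  101=18  102=16  103=4
Turnaround = completion − arrival: 100=4, 101=18, 102=16, 103=4
Total turnaround = 4 + 18 + 16 + 4 = 42

42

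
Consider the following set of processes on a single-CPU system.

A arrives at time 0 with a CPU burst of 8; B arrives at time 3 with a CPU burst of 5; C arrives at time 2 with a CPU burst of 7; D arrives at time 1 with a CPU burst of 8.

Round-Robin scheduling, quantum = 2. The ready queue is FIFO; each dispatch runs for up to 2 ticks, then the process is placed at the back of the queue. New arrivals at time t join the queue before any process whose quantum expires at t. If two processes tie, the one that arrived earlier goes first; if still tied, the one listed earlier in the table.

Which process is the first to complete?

Schedule: | A 0-2 | D 2-4 | C 4-6 | A 6-8 | B 8-10 | D 10-12 | C 12-14 | A 14-16 | B 16-18 | D 18-20 | C 20-22 | A 22-24 | B 24-25 | D 25-27 | C 27-28 |
Completion: A=24  B=25  C=28  D=27
Turnaround (C−A): A=24  B=22  C=26  D=26
Finish order: A → B → D → C

A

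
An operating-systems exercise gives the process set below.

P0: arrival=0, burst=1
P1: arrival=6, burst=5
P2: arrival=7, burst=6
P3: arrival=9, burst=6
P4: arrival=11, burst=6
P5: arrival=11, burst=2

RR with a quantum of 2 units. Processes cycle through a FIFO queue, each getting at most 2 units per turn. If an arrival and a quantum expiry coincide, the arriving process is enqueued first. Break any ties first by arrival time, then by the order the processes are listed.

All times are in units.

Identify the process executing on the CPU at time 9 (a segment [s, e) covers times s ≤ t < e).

Timeline: | P0 0-1 | idle 1-6 | P1 6-8 | P2 8-10 | P1 10-12 | P3 12-14 | P2 14-16 | P4 16-18 | P5 18-20 | P1 20-21 | P3 21-23 | P2 23-25 | P4 25-27 | P3 27-29 | P4 29-31 |
Completion: P0=1  P1=21  P2=25  P3=29  P4=31  P5=20
Turnaround (C−A): P0=1  P1=15  P2=18  P3=20  P4=20  P5=9

P2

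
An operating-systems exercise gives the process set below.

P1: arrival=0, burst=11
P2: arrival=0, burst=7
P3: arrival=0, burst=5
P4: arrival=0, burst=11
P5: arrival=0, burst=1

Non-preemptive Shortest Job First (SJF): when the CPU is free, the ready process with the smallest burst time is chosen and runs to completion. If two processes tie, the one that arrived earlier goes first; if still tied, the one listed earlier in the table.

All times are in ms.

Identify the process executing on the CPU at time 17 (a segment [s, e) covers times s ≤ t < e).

P1

Timeline: | P5 0-1 | P3 1-6 | P2 6-13 | P1 13-24 | P4 24-35 |
Completion: P1=24  P2=13  P3=6  P4=35  P5=1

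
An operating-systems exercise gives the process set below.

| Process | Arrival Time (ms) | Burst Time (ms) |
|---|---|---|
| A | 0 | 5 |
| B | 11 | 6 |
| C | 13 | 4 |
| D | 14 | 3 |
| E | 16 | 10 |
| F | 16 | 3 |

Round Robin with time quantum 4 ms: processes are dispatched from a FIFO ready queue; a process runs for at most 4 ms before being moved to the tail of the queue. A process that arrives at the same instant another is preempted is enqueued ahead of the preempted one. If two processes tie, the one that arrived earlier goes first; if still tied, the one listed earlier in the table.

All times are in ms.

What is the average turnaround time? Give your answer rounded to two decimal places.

11.33

Schedule: | A 0-5 | idle 5-11 | B 11-15 | C 15-19 | D 19-22 | B 22-24 | E 24-28 | F 28-31 | E 31-37 |
Completion: A=5  B=24  C=19  D=22  E=37  F=31
Turnaround (C−A): A=5  B=13  C=6  D=8  E=21  F=15
Turnaround times: A=5, B=13, C=6, D=8, E=21, F=15
Average turnaround = (5+13+6+8+21+15) / 6 = 68/6 = 11.33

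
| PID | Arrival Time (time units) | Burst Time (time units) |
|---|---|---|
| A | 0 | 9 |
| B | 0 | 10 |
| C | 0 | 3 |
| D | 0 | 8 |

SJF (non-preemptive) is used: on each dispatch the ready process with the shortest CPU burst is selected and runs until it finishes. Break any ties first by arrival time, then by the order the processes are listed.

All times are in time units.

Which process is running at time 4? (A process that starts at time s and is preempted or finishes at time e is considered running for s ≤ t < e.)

D

Schedule: | C 0-3 | D 3-11 | A 11-20 | B 20-30 |
Completion: A=20  B=30  C=3  D=11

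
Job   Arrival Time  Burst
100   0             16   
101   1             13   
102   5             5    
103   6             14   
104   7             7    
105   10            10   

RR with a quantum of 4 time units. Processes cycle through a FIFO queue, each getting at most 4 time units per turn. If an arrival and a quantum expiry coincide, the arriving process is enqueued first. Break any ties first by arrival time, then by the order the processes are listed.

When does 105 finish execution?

Schedule: | 100 0-4 | 101 4-8 | 100 8-12 | 102 12-16 | 103 16-20 | 104 20-24 | 101 24-28 | 105 28-32 | 100 32-36 | 102 36-37 | 103 37-41 | 104 41-44 | 101 44-48 | 105 48-52 | 100 52-56 | 103 56-60 | 101 60-61 | 105 61-63 | 103 63-65 |
Completion: 100=56  101=61  102=37  103=65  104=44  105=63
Turnaround (C−A): 100=56  101=60  102=32  103=59  104=37  105=53

63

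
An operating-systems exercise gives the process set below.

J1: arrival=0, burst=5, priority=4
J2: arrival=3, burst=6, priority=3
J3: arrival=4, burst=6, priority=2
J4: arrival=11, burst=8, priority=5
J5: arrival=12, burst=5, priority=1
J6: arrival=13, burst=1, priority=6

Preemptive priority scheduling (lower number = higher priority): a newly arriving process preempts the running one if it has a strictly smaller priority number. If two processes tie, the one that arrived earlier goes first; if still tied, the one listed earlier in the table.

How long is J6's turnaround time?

Schedule: | J1 0-3 | J2 3-4 | J3 4-10 | J2 10-12 | J5 12-17 | J2 17-20 | J1 20-22 | J4 22-30 | J6 30-31 |
Completion: J1=22  J2=20  J3=10  J4=30  J5=17  J6=31
Turnaround(J6) = completion − arrival = 31 − 13 = 18

18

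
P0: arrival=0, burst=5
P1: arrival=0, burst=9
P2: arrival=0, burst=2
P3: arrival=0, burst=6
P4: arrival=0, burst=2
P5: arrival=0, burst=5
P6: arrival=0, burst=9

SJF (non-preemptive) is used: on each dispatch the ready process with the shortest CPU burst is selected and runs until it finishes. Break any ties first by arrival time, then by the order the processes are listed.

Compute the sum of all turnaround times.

Schedule: | P2 0-2 | P4 2-4 | P0 4-9 | P5 9-14 | P3 14-20 | P1 20-29 | P6 29-38 |
Completion: P0=9  P1=29  P2=2  P3=20  P4=4  P5=14  P6=38
Turnaround (C−A): P0=9  P1=29  P2=2  P3=20  P4=4  P5=14  P6=38
Turnaround = completion − arrival: P0=9, P1=29, P2=2, P3=20, P4=4, P5=14, P6=38
Total turnaround = 9 + 29 + 2 + 20 + 4 + 14 + 38 = 116

116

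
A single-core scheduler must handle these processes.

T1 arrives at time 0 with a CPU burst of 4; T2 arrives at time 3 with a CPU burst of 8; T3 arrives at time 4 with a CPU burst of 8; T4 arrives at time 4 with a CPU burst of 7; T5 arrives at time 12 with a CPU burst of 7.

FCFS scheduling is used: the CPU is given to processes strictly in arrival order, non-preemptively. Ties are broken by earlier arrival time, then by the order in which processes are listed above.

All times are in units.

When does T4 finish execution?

Gantt: | T1 0-4 | T2 4-12 | T3 12-20 | T4 20-27 | T5 27-34 |
Completion: T1=4  T2=12  T3=20  T4=27  T5=34

27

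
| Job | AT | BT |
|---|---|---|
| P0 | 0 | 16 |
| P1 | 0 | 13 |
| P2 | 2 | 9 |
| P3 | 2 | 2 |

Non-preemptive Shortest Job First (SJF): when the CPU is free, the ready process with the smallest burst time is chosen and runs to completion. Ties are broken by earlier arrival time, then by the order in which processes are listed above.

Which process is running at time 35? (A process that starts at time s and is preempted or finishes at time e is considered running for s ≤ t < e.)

P0

Schedule: | P1 0-13 | P3 13-15 | P2 15-24 | P0 24-40 |
Completion: P0=40  P1=13  P2=24  P3=15
Turnaround (C−A): P0=40  P1=13  P2=22  P3=13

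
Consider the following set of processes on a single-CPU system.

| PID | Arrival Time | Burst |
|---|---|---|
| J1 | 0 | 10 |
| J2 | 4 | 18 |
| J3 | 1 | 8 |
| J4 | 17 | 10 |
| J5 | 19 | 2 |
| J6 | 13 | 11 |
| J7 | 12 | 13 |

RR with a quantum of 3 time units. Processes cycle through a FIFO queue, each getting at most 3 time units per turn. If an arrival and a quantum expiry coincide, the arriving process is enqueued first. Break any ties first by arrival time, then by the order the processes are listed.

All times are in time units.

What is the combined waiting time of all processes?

Schedule: | J1 0-3 | J3 3-6 | J1 6-9 | J2 9-12 | J3 12-15 | J1 15-18 | J7 18-21 | J2 21-24 | J6 24-27 | J3 27-29 | J4 29-32 | J1 32-33 | J5 33-35 | J7 35-38 | J2 38-41 | J6 41-44 | J4 44-47 | J7 47-50 | J2 50-53 | J6 53-56 | J4 56-59 | J7 59-62 | J2 62-65 | J6 65-67 | J4 67-68 | J7 68-69 | J2 69-72 |
Completion: J1=33  J2=72  J3=29  J4=68  J5=35  J6=67  J7=69
Waiting = turnaround − burst: J1=23, J2=50, J3=20, J4=41, J5=14, J6=43, J7=44
Total waiting = 23 + 50 + 20 + 41 + 14 + 43 + 44 = 235

235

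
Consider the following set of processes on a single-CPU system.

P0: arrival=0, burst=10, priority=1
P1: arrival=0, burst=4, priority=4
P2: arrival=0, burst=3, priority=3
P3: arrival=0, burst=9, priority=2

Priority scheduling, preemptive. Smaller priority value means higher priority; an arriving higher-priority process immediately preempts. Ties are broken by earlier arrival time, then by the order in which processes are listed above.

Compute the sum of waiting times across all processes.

51

Gantt: | P0 0-10 | P3 10-19 | P2 19-22 | P1 22-26 |
Completion: P0=10  P1=26  P2=22  P3=19
Waiting = turnaround − burst: P0=0, P1=22, P2=19, P3=10
Total waiting = 0 + 22 + 19 + 10 = 51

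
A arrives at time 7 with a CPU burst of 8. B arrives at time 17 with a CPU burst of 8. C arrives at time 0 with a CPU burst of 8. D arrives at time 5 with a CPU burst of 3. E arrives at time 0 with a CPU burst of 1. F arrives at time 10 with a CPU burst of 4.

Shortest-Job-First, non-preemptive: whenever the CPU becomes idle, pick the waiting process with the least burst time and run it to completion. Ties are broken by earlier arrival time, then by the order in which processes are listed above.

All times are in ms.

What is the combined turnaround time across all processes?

Gantt: | E 0-1 | C 1-9 | D 9-12 | F 12-16 | A 16-24 | B 24-32 |
Completion: A=24  B=32  C=9  D=12  E=1  F=16
Turnaround (C−A): A=17  B=15  C=9  D=7  E=1  F=6
Turnaround = completion − arrival: A=17, B=15, C=9, D=7, E=1, F=6
Total turnaround = 17 + 15 + 9 + 7 + 1 + 6 = 55

55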